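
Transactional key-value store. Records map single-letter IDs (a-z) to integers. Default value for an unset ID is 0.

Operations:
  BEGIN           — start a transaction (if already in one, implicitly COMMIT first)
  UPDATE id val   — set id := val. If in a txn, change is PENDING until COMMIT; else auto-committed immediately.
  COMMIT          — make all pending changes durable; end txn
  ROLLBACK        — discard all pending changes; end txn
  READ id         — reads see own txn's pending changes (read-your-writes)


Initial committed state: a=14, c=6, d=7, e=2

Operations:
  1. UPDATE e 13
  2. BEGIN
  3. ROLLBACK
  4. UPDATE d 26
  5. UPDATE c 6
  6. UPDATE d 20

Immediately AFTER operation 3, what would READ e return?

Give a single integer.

Initial committed: {a=14, c=6, d=7, e=2}
Op 1: UPDATE e=13 (auto-commit; committed e=13)
Op 2: BEGIN: in_txn=True, pending={}
Op 3: ROLLBACK: discarded pending []; in_txn=False
After op 3: visible(e) = 13 (pending={}, committed={a=14, c=6, d=7, e=13})

Answer: 13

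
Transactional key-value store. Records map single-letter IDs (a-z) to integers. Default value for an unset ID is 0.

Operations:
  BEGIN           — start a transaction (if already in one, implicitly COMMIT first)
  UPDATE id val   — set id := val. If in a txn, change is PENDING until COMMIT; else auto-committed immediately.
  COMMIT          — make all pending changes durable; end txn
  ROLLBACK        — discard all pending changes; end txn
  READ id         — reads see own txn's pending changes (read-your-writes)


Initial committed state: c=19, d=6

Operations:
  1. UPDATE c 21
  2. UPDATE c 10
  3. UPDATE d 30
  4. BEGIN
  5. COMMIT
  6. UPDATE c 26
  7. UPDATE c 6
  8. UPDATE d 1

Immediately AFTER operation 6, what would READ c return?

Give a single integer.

Initial committed: {c=19, d=6}
Op 1: UPDATE c=21 (auto-commit; committed c=21)
Op 2: UPDATE c=10 (auto-commit; committed c=10)
Op 3: UPDATE d=30 (auto-commit; committed d=30)
Op 4: BEGIN: in_txn=True, pending={}
Op 5: COMMIT: merged [] into committed; committed now {c=10, d=30}
Op 6: UPDATE c=26 (auto-commit; committed c=26)
After op 6: visible(c) = 26 (pending={}, committed={c=26, d=30})

Answer: 26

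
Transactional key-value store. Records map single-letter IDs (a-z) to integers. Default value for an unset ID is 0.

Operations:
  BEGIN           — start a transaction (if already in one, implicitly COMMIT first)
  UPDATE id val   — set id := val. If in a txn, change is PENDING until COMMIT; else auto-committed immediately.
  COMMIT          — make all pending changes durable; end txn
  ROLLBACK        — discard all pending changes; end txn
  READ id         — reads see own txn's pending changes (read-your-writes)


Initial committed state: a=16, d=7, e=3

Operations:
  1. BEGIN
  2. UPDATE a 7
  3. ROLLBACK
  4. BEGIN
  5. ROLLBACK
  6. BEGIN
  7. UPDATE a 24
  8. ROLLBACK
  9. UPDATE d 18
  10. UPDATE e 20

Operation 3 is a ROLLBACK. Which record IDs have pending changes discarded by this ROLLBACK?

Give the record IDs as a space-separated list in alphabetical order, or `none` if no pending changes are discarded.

Initial committed: {a=16, d=7, e=3}
Op 1: BEGIN: in_txn=True, pending={}
Op 2: UPDATE a=7 (pending; pending now {a=7})
Op 3: ROLLBACK: discarded pending ['a']; in_txn=False
Op 4: BEGIN: in_txn=True, pending={}
Op 5: ROLLBACK: discarded pending []; in_txn=False
Op 6: BEGIN: in_txn=True, pending={}
Op 7: UPDATE a=24 (pending; pending now {a=24})
Op 8: ROLLBACK: discarded pending ['a']; in_txn=False
Op 9: UPDATE d=18 (auto-commit; committed d=18)
Op 10: UPDATE e=20 (auto-commit; committed e=20)
ROLLBACK at op 3 discards: ['a']

Answer: a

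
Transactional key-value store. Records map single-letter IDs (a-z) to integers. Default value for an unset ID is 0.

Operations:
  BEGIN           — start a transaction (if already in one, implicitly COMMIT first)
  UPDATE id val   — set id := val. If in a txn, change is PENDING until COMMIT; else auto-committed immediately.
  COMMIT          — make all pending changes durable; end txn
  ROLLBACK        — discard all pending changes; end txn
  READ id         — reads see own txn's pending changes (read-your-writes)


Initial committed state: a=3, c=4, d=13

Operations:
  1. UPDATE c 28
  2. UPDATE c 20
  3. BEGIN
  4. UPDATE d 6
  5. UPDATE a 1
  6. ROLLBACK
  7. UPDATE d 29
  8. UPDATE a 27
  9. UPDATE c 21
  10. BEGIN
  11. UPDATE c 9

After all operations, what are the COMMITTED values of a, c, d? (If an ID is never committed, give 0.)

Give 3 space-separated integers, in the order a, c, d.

Answer: 27 21 29

Derivation:
Initial committed: {a=3, c=4, d=13}
Op 1: UPDATE c=28 (auto-commit; committed c=28)
Op 2: UPDATE c=20 (auto-commit; committed c=20)
Op 3: BEGIN: in_txn=True, pending={}
Op 4: UPDATE d=6 (pending; pending now {d=6})
Op 5: UPDATE a=1 (pending; pending now {a=1, d=6})
Op 6: ROLLBACK: discarded pending ['a', 'd']; in_txn=False
Op 7: UPDATE d=29 (auto-commit; committed d=29)
Op 8: UPDATE a=27 (auto-commit; committed a=27)
Op 9: UPDATE c=21 (auto-commit; committed c=21)
Op 10: BEGIN: in_txn=True, pending={}
Op 11: UPDATE c=9 (pending; pending now {c=9})
Final committed: {a=27, c=21, d=29}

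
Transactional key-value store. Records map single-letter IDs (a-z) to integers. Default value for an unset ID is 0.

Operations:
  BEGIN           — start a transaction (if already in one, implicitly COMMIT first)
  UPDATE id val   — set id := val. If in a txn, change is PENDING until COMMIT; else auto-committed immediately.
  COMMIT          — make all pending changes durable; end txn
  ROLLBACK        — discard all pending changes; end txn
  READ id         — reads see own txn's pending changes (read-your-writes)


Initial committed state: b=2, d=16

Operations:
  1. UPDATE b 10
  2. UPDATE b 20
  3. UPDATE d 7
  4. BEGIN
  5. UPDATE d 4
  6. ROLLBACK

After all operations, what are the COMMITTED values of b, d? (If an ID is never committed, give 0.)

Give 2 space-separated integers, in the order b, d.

Initial committed: {b=2, d=16}
Op 1: UPDATE b=10 (auto-commit; committed b=10)
Op 2: UPDATE b=20 (auto-commit; committed b=20)
Op 3: UPDATE d=7 (auto-commit; committed d=7)
Op 4: BEGIN: in_txn=True, pending={}
Op 5: UPDATE d=4 (pending; pending now {d=4})
Op 6: ROLLBACK: discarded pending ['d']; in_txn=False
Final committed: {b=20, d=7}

Answer: 20 7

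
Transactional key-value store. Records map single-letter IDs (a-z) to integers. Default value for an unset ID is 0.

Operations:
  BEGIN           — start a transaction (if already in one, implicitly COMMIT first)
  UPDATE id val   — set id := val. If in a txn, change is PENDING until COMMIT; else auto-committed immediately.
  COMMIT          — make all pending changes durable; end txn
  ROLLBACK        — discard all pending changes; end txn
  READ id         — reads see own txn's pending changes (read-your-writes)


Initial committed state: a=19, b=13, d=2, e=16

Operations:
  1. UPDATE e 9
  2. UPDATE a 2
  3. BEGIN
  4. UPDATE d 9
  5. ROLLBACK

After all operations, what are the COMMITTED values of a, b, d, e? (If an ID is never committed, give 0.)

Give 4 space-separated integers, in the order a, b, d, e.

Answer: 2 13 2 9

Derivation:
Initial committed: {a=19, b=13, d=2, e=16}
Op 1: UPDATE e=9 (auto-commit; committed e=9)
Op 2: UPDATE a=2 (auto-commit; committed a=2)
Op 3: BEGIN: in_txn=True, pending={}
Op 4: UPDATE d=9 (pending; pending now {d=9})
Op 5: ROLLBACK: discarded pending ['d']; in_txn=False
Final committed: {a=2, b=13, d=2, e=9}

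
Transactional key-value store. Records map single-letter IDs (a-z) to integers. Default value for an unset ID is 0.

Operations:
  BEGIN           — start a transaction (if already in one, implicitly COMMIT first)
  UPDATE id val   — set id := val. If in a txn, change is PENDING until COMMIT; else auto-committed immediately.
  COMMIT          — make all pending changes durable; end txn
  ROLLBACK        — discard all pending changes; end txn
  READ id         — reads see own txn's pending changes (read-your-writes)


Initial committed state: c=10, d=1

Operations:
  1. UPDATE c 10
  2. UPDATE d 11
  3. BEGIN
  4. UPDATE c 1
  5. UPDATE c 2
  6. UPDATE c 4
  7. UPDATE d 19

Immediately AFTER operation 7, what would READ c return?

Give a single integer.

Initial committed: {c=10, d=1}
Op 1: UPDATE c=10 (auto-commit; committed c=10)
Op 2: UPDATE d=11 (auto-commit; committed d=11)
Op 3: BEGIN: in_txn=True, pending={}
Op 4: UPDATE c=1 (pending; pending now {c=1})
Op 5: UPDATE c=2 (pending; pending now {c=2})
Op 6: UPDATE c=4 (pending; pending now {c=4})
Op 7: UPDATE d=19 (pending; pending now {c=4, d=19})
After op 7: visible(c) = 4 (pending={c=4, d=19}, committed={c=10, d=11})

Answer: 4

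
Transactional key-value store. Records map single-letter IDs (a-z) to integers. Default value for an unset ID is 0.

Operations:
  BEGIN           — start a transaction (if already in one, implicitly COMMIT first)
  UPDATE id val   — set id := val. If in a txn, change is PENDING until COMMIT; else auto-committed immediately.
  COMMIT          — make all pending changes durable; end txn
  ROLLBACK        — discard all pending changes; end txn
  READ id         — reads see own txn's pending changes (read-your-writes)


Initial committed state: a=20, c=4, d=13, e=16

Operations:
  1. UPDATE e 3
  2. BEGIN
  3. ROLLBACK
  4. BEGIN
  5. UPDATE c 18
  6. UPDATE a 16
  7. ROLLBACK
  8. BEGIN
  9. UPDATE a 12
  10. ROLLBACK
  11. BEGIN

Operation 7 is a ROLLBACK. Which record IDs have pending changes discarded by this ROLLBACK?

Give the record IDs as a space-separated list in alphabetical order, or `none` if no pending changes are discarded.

Initial committed: {a=20, c=4, d=13, e=16}
Op 1: UPDATE e=3 (auto-commit; committed e=3)
Op 2: BEGIN: in_txn=True, pending={}
Op 3: ROLLBACK: discarded pending []; in_txn=False
Op 4: BEGIN: in_txn=True, pending={}
Op 5: UPDATE c=18 (pending; pending now {c=18})
Op 6: UPDATE a=16 (pending; pending now {a=16, c=18})
Op 7: ROLLBACK: discarded pending ['a', 'c']; in_txn=False
Op 8: BEGIN: in_txn=True, pending={}
Op 9: UPDATE a=12 (pending; pending now {a=12})
Op 10: ROLLBACK: discarded pending ['a']; in_txn=False
Op 11: BEGIN: in_txn=True, pending={}
ROLLBACK at op 7 discards: ['a', 'c']

Answer: a c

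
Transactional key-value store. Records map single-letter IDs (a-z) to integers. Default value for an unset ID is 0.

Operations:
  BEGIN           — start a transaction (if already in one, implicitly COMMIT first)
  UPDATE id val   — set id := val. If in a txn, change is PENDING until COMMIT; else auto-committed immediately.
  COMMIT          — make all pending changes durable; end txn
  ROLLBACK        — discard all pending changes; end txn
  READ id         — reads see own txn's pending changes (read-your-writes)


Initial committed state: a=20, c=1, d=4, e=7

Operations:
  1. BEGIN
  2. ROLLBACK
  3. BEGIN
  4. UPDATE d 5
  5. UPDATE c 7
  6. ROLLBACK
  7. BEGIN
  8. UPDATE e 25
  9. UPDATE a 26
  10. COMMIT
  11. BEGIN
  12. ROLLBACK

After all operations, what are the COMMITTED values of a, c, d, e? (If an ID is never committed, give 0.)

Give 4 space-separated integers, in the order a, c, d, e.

Initial committed: {a=20, c=1, d=4, e=7}
Op 1: BEGIN: in_txn=True, pending={}
Op 2: ROLLBACK: discarded pending []; in_txn=False
Op 3: BEGIN: in_txn=True, pending={}
Op 4: UPDATE d=5 (pending; pending now {d=5})
Op 5: UPDATE c=7 (pending; pending now {c=7, d=5})
Op 6: ROLLBACK: discarded pending ['c', 'd']; in_txn=False
Op 7: BEGIN: in_txn=True, pending={}
Op 8: UPDATE e=25 (pending; pending now {e=25})
Op 9: UPDATE a=26 (pending; pending now {a=26, e=25})
Op 10: COMMIT: merged ['a', 'e'] into committed; committed now {a=26, c=1, d=4, e=25}
Op 11: BEGIN: in_txn=True, pending={}
Op 12: ROLLBACK: discarded pending []; in_txn=False
Final committed: {a=26, c=1, d=4, e=25}

Answer: 26 1 4 25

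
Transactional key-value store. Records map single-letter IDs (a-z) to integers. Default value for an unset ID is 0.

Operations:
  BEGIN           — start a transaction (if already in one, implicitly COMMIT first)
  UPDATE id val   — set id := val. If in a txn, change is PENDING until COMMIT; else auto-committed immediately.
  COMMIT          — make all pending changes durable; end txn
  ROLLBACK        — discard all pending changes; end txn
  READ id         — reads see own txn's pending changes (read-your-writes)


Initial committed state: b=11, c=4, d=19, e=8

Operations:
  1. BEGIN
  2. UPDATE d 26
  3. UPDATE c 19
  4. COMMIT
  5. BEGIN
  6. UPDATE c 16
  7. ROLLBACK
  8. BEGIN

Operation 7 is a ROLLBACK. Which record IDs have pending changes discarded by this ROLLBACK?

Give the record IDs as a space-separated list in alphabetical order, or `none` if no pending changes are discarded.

Initial committed: {b=11, c=4, d=19, e=8}
Op 1: BEGIN: in_txn=True, pending={}
Op 2: UPDATE d=26 (pending; pending now {d=26})
Op 3: UPDATE c=19 (pending; pending now {c=19, d=26})
Op 4: COMMIT: merged ['c', 'd'] into committed; committed now {b=11, c=19, d=26, e=8}
Op 5: BEGIN: in_txn=True, pending={}
Op 6: UPDATE c=16 (pending; pending now {c=16})
Op 7: ROLLBACK: discarded pending ['c']; in_txn=False
Op 8: BEGIN: in_txn=True, pending={}
ROLLBACK at op 7 discards: ['c']

Answer: c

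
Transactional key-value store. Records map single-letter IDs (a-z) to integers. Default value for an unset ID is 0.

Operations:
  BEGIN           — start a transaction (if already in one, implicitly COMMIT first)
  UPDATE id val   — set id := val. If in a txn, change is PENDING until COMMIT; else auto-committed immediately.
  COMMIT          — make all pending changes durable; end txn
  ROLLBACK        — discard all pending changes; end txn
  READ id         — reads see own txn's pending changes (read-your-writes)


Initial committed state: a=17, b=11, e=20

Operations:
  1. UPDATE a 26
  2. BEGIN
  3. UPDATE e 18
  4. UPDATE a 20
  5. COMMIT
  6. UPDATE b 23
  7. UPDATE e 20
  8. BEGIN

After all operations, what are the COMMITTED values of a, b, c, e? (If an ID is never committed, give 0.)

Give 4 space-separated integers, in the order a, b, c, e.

Answer: 20 23 0 20

Derivation:
Initial committed: {a=17, b=11, e=20}
Op 1: UPDATE a=26 (auto-commit; committed a=26)
Op 2: BEGIN: in_txn=True, pending={}
Op 3: UPDATE e=18 (pending; pending now {e=18})
Op 4: UPDATE a=20 (pending; pending now {a=20, e=18})
Op 5: COMMIT: merged ['a', 'e'] into committed; committed now {a=20, b=11, e=18}
Op 6: UPDATE b=23 (auto-commit; committed b=23)
Op 7: UPDATE e=20 (auto-commit; committed e=20)
Op 8: BEGIN: in_txn=True, pending={}
Final committed: {a=20, b=23, e=20}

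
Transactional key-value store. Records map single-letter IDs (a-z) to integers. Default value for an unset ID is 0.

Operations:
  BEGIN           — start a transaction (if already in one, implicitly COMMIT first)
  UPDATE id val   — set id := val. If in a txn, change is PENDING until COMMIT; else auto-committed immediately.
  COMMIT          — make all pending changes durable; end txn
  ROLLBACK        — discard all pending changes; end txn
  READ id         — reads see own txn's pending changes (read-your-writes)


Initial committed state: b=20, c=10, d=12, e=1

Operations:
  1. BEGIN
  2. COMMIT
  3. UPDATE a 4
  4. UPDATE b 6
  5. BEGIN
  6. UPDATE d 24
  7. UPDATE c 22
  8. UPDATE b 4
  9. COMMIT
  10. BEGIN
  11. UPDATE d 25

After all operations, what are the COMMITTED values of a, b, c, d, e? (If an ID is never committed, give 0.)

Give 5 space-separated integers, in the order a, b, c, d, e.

Initial committed: {b=20, c=10, d=12, e=1}
Op 1: BEGIN: in_txn=True, pending={}
Op 2: COMMIT: merged [] into committed; committed now {b=20, c=10, d=12, e=1}
Op 3: UPDATE a=4 (auto-commit; committed a=4)
Op 4: UPDATE b=6 (auto-commit; committed b=6)
Op 5: BEGIN: in_txn=True, pending={}
Op 6: UPDATE d=24 (pending; pending now {d=24})
Op 7: UPDATE c=22 (pending; pending now {c=22, d=24})
Op 8: UPDATE b=4 (pending; pending now {b=4, c=22, d=24})
Op 9: COMMIT: merged ['b', 'c', 'd'] into committed; committed now {a=4, b=4, c=22, d=24, e=1}
Op 10: BEGIN: in_txn=True, pending={}
Op 11: UPDATE d=25 (pending; pending now {d=25})
Final committed: {a=4, b=4, c=22, d=24, e=1}

Answer: 4 4 22 24 1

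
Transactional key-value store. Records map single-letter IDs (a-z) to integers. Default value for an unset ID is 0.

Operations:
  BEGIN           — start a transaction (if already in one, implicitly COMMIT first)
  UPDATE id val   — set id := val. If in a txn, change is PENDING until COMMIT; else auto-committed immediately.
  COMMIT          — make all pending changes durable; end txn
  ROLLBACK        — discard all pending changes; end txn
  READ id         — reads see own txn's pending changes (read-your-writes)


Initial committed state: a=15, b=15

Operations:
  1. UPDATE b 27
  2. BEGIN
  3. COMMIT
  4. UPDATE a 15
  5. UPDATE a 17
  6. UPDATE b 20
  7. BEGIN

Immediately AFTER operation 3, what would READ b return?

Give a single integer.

Initial committed: {a=15, b=15}
Op 1: UPDATE b=27 (auto-commit; committed b=27)
Op 2: BEGIN: in_txn=True, pending={}
Op 3: COMMIT: merged [] into committed; committed now {a=15, b=27}
After op 3: visible(b) = 27 (pending={}, committed={a=15, b=27})

Answer: 27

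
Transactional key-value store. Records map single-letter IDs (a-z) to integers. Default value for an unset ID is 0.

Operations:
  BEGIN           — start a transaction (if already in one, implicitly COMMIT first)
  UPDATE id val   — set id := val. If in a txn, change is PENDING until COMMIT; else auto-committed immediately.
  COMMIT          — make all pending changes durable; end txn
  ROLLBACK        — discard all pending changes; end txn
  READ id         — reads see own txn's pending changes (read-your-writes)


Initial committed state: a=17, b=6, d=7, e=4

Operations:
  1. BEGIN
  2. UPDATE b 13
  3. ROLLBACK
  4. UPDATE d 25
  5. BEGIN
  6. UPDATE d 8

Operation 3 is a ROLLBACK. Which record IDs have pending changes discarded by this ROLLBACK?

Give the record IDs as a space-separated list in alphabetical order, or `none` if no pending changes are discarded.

Answer: b

Derivation:
Initial committed: {a=17, b=6, d=7, e=4}
Op 1: BEGIN: in_txn=True, pending={}
Op 2: UPDATE b=13 (pending; pending now {b=13})
Op 3: ROLLBACK: discarded pending ['b']; in_txn=False
Op 4: UPDATE d=25 (auto-commit; committed d=25)
Op 5: BEGIN: in_txn=True, pending={}
Op 6: UPDATE d=8 (pending; pending now {d=8})
ROLLBACK at op 3 discards: ['b']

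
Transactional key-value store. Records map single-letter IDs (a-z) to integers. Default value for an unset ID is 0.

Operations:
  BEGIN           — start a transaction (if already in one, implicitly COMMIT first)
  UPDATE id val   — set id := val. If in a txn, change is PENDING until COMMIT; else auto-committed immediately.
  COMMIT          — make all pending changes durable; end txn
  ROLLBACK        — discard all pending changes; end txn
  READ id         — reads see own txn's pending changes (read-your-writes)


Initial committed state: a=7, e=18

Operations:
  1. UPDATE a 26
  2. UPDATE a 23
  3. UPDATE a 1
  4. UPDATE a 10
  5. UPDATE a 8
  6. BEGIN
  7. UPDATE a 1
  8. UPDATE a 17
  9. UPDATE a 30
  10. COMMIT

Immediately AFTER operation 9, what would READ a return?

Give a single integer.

Answer: 30

Derivation:
Initial committed: {a=7, e=18}
Op 1: UPDATE a=26 (auto-commit; committed a=26)
Op 2: UPDATE a=23 (auto-commit; committed a=23)
Op 3: UPDATE a=1 (auto-commit; committed a=1)
Op 4: UPDATE a=10 (auto-commit; committed a=10)
Op 5: UPDATE a=8 (auto-commit; committed a=8)
Op 6: BEGIN: in_txn=True, pending={}
Op 7: UPDATE a=1 (pending; pending now {a=1})
Op 8: UPDATE a=17 (pending; pending now {a=17})
Op 9: UPDATE a=30 (pending; pending now {a=30})
After op 9: visible(a) = 30 (pending={a=30}, committed={a=8, e=18})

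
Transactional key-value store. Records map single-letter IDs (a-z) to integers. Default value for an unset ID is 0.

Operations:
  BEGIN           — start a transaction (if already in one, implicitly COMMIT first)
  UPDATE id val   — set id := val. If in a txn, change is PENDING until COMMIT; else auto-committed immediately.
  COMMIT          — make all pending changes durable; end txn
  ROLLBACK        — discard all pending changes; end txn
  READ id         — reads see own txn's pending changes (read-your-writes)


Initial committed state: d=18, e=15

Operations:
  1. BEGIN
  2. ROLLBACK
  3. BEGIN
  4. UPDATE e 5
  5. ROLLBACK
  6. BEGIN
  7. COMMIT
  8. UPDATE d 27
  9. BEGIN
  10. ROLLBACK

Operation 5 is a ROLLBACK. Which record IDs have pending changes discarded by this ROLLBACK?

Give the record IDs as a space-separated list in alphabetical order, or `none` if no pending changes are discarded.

Initial committed: {d=18, e=15}
Op 1: BEGIN: in_txn=True, pending={}
Op 2: ROLLBACK: discarded pending []; in_txn=False
Op 3: BEGIN: in_txn=True, pending={}
Op 4: UPDATE e=5 (pending; pending now {e=5})
Op 5: ROLLBACK: discarded pending ['e']; in_txn=False
Op 6: BEGIN: in_txn=True, pending={}
Op 7: COMMIT: merged [] into committed; committed now {d=18, e=15}
Op 8: UPDATE d=27 (auto-commit; committed d=27)
Op 9: BEGIN: in_txn=True, pending={}
Op 10: ROLLBACK: discarded pending []; in_txn=False
ROLLBACK at op 5 discards: ['e']

Answer: e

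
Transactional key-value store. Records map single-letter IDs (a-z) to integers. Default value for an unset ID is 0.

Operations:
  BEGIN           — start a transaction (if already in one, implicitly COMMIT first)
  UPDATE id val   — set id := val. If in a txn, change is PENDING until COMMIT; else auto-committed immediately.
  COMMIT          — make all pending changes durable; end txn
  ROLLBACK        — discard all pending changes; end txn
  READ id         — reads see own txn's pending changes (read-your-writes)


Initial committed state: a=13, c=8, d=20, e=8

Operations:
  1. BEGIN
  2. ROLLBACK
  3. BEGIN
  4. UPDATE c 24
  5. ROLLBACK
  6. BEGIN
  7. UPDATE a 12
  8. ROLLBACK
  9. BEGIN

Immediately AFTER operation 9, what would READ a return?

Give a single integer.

Initial committed: {a=13, c=8, d=20, e=8}
Op 1: BEGIN: in_txn=True, pending={}
Op 2: ROLLBACK: discarded pending []; in_txn=False
Op 3: BEGIN: in_txn=True, pending={}
Op 4: UPDATE c=24 (pending; pending now {c=24})
Op 5: ROLLBACK: discarded pending ['c']; in_txn=False
Op 6: BEGIN: in_txn=True, pending={}
Op 7: UPDATE a=12 (pending; pending now {a=12})
Op 8: ROLLBACK: discarded pending ['a']; in_txn=False
Op 9: BEGIN: in_txn=True, pending={}
After op 9: visible(a) = 13 (pending={}, committed={a=13, c=8, d=20, e=8})

Answer: 13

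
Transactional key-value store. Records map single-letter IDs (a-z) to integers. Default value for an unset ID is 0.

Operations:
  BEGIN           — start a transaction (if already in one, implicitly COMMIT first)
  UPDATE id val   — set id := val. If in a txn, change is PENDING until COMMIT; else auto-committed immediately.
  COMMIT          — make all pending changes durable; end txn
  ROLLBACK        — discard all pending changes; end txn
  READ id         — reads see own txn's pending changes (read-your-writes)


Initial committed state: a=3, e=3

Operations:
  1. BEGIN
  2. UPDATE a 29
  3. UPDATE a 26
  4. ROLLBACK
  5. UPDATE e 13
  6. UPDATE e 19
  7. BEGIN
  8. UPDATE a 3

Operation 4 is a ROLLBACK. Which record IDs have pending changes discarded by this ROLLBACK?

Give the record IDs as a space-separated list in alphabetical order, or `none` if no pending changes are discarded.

Initial committed: {a=3, e=3}
Op 1: BEGIN: in_txn=True, pending={}
Op 2: UPDATE a=29 (pending; pending now {a=29})
Op 3: UPDATE a=26 (pending; pending now {a=26})
Op 4: ROLLBACK: discarded pending ['a']; in_txn=False
Op 5: UPDATE e=13 (auto-commit; committed e=13)
Op 6: UPDATE e=19 (auto-commit; committed e=19)
Op 7: BEGIN: in_txn=True, pending={}
Op 8: UPDATE a=3 (pending; pending now {a=3})
ROLLBACK at op 4 discards: ['a']

Answer: a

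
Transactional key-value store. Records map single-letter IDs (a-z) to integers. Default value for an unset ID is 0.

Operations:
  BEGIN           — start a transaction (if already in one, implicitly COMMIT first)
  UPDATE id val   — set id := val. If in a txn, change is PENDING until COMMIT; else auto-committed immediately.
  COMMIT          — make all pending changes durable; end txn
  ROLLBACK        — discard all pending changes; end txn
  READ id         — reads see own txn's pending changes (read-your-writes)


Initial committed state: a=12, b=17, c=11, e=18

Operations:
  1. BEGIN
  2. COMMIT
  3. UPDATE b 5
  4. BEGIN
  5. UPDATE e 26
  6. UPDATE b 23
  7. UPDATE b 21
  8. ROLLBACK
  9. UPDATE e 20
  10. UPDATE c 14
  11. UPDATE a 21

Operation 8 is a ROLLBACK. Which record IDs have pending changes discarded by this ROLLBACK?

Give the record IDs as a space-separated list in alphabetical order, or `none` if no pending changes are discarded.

Initial committed: {a=12, b=17, c=11, e=18}
Op 1: BEGIN: in_txn=True, pending={}
Op 2: COMMIT: merged [] into committed; committed now {a=12, b=17, c=11, e=18}
Op 3: UPDATE b=5 (auto-commit; committed b=5)
Op 4: BEGIN: in_txn=True, pending={}
Op 5: UPDATE e=26 (pending; pending now {e=26})
Op 6: UPDATE b=23 (pending; pending now {b=23, e=26})
Op 7: UPDATE b=21 (pending; pending now {b=21, e=26})
Op 8: ROLLBACK: discarded pending ['b', 'e']; in_txn=False
Op 9: UPDATE e=20 (auto-commit; committed e=20)
Op 10: UPDATE c=14 (auto-commit; committed c=14)
Op 11: UPDATE a=21 (auto-commit; committed a=21)
ROLLBACK at op 8 discards: ['b', 'e']

Answer: b e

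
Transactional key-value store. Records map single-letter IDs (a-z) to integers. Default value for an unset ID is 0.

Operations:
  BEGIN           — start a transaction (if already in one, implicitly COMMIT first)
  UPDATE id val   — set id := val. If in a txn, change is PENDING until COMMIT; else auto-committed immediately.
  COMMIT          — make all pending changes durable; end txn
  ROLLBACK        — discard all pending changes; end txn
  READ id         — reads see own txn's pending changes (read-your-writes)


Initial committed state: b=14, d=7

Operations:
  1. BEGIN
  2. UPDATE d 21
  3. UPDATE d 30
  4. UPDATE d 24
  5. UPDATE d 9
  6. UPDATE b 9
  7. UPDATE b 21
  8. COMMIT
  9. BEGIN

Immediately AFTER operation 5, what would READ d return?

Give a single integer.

Initial committed: {b=14, d=7}
Op 1: BEGIN: in_txn=True, pending={}
Op 2: UPDATE d=21 (pending; pending now {d=21})
Op 3: UPDATE d=30 (pending; pending now {d=30})
Op 4: UPDATE d=24 (pending; pending now {d=24})
Op 5: UPDATE d=9 (pending; pending now {d=9})
After op 5: visible(d) = 9 (pending={d=9}, committed={b=14, d=7})

Answer: 9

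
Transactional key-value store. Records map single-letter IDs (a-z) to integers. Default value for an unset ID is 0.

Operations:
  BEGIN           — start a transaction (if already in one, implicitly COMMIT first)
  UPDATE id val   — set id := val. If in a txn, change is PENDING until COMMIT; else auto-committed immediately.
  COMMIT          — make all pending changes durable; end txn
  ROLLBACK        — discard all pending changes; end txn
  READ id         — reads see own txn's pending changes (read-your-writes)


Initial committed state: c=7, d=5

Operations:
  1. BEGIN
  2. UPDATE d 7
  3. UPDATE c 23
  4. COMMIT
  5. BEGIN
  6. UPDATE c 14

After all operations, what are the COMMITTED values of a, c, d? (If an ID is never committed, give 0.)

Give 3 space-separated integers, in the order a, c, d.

Initial committed: {c=7, d=5}
Op 1: BEGIN: in_txn=True, pending={}
Op 2: UPDATE d=7 (pending; pending now {d=7})
Op 3: UPDATE c=23 (pending; pending now {c=23, d=7})
Op 4: COMMIT: merged ['c', 'd'] into committed; committed now {c=23, d=7}
Op 5: BEGIN: in_txn=True, pending={}
Op 6: UPDATE c=14 (pending; pending now {c=14})
Final committed: {c=23, d=7}

Answer: 0 23 7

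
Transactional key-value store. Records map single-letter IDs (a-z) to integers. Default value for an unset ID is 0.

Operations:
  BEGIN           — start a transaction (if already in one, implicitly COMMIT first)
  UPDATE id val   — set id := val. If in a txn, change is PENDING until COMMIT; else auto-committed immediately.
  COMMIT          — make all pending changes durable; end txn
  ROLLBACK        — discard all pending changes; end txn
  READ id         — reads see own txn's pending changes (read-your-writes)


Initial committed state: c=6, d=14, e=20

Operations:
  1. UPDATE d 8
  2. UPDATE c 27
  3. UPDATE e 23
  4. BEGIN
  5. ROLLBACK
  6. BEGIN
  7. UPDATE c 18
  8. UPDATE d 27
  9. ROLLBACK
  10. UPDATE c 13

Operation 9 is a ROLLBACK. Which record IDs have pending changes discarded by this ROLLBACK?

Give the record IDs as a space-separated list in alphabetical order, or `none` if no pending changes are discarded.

Initial committed: {c=6, d=14, e=20}
Op 1: UPDATE d=8 (auto-commit; committed d=8)
Op 2: UPDATE c=27 (auto-commit; committed c=27)
Op 3: UPDATE e=23 (auto-commit; committed e=23)
Op 4: BEGIN: in_txn=True, pending={}
Op 5: ROLLBACK: discarded pending []; in_txn=False
Op 6: BEGIN: in_txn=True, pending={}
Op 7: UPDATE c=18 (pending; pending now {c=18})
Op 8: UPDATE d=27 (pending; pending now {c=18, d=27})
Op 9: ROLLBACK: discarded pending ['c', 'd']; in_txn=False
Op 10: UPDATE c=13 (auto-commit; committed c=13)
ROLLBACK at op 9 discards: ['c', 'd']

Answer: c d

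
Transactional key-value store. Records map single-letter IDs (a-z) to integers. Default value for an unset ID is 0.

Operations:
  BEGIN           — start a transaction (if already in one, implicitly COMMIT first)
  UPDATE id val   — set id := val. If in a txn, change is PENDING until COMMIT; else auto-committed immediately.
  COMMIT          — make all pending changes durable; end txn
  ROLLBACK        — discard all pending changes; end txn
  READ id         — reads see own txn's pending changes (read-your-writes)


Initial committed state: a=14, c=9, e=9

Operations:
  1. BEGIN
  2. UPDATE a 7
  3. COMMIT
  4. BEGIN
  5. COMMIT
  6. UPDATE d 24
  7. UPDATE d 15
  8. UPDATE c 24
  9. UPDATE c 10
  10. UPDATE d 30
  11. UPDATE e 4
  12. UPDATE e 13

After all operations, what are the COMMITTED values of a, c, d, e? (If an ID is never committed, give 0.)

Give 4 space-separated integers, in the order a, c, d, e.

Initial committed: {a=14, c=9, e=9}
Op 1: BEGIN: in_txn=True, pending={}
Op 2: UPDATE a=7 (pending; pending now {a=7})
Op 3: COMMIT: merged ['a'] into committed; committed now {a=7, c=9, e=9}
Op 4: BEGIN: in_txn=True, pending={}
Op 5: COMMIT: merged [] into committed; committed now {a=7, c=9, e=9}
Op 6: UPDATE d=24 (auto-commit; committed d=24)
Op 7: UPDATE d=15 (auto-commit; committed d=15)
Op 8: UPDATE c=24 (auto-commit; committed c=24)
Op 9: UPDATE c=10 (auto-commit; committed c=10)
Op 10: UPDATE d=30 (auto-commit; committed d=30)
Op 11: UPDATE e=4 (auto-commit; committed e=4)
Op 12: UPDATE e=13 (auto-commit; committed e=13)
Final committed: {a=7, c=10, d=30, e=13}

Answer: 7 10 30 13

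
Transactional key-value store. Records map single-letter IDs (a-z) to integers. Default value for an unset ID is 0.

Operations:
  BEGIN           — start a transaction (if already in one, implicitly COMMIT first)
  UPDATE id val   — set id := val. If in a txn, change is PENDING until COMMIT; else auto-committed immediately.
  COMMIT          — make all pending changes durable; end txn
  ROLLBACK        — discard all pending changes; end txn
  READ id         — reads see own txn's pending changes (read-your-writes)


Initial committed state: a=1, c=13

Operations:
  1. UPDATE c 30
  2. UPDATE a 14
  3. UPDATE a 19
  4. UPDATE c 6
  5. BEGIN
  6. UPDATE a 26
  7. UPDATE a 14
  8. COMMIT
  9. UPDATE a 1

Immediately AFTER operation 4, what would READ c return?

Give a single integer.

Initial committed: {a=1, c=13}
Op 1: UPDATE c=30 (auto-commit; committed c=30)
Op 2: UPDATE a=14 (auto-commit; committed a=14)
Op 3: UPDATE a=19 (auto-commit; committed a=19)
Op 4: UPDATE c=6 (auto-commit; committed c=6)
After op 4: visible(c) = 6 (pending={}, committed={a=19, c=6})

Answer: 6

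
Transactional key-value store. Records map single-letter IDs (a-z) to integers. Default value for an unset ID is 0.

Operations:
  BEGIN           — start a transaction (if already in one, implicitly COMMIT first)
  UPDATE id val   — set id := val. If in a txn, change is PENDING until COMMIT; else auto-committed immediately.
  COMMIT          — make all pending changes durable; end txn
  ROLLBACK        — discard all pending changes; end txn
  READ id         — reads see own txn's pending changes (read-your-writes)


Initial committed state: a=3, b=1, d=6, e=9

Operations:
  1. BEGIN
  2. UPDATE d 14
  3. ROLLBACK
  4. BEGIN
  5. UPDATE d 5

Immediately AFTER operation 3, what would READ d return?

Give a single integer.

Answer: 6

Derivation:
Initial committed: {a=3, b=1, d=6, e=9}
Op 1: BEGIN: in_txn=True, pending={}
Op 2: UPDATE d=14 (pending; pending now {d=14})
Op 3: ROLLBACK: discarded pending ['d']; in_txn=False
After op 3: visible(d) = 6 (pending={}, committed={a=3, b=1, d=6, e=9})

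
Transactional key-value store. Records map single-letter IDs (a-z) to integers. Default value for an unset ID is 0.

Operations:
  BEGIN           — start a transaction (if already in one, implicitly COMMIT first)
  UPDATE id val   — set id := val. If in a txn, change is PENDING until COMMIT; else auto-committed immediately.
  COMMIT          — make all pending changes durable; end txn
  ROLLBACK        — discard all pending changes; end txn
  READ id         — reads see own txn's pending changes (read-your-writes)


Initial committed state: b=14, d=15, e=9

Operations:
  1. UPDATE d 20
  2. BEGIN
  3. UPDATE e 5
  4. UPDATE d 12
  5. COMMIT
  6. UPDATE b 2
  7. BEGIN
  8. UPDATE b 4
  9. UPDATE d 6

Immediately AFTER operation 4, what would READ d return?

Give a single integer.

Initial committed: {b=14, d=15, e=9}
Op 1: UPDATE d=20 (auto-commit; committed d=20)
Op 2: BEGIN: in_txn=True, pending={}
Op 3: UPDATE e=5 (pending; pending now {e=5})
Op 4: UPDATE d=12 (pending; pending now {d=12, e=5})
After op 4: visible(d) = 12 (pending={d=12, e=5}, committed={b=14, d=20, e=9})

Answer: 12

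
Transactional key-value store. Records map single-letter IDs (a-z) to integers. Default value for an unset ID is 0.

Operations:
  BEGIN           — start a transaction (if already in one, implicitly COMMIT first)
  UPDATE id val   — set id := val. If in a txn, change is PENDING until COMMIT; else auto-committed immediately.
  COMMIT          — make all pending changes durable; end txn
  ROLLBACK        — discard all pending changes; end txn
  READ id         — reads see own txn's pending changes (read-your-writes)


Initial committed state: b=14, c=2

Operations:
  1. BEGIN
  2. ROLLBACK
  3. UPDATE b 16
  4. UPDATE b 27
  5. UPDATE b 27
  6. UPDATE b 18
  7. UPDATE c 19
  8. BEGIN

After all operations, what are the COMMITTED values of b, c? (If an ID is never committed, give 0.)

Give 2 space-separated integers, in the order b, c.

Initial committed: {b=14, c=2}
Op 1: BEGIN: in_txn=True, pending={}
Op 2: ROLLBACK: discarded pending []; in_txn=False
Op 3: UPDATE b=16 (auto-commit; committed b=16)
Op 4: UPDATE b=27 (auto-commit; committed b=27)
Op 5: UPDATE b=27 (auto-commit; committed b=27)
Op 6: UPDATE b=18 (auto-commit; committed b=18)
Op 7: UPDATE c=19 (auto-commit; committed c=19)
Op 8: BEGIN: in_txn=True, pending={}
Final committed: {b=18, c=19}

Answer: 18 19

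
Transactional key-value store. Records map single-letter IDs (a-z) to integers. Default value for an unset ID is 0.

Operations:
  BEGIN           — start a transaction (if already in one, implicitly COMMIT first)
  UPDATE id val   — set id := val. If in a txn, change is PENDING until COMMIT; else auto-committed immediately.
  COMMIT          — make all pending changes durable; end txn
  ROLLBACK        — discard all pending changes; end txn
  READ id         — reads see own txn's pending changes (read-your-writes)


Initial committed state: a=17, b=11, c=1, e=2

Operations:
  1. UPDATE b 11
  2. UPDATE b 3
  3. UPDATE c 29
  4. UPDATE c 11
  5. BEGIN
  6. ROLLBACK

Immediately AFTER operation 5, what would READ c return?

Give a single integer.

Initial committed: {a=17, b=11, c=1, e=2}
Op 1: UPDATE b=11 (auto-commit; committed b=11)
Op 2: UPDATE b=3 (auto-commit; committed b=3)
Op 3: UPDATE c=29 (auto-commit; committed c=29)
Op 4: UPDATE c=11 (auto-commit; committed c=11)
Op 5: BEGIN: in_txn=True, pending={}
After op 5: visible(c) = 11 (pending={}, committed={a=17, b=3, c=11, e=2})

Answer: 11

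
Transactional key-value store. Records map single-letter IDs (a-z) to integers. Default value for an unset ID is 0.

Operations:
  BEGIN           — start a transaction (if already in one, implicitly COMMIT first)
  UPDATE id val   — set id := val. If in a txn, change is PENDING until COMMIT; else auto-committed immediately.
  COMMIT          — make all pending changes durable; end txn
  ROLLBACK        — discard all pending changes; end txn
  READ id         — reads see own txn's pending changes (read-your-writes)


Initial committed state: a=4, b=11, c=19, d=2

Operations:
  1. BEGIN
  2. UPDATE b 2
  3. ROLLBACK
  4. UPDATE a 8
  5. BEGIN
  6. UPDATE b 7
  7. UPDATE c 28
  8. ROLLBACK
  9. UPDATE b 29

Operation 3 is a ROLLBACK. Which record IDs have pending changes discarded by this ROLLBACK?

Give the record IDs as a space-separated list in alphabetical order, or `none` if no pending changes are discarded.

Answer: b

Derivation:
Initial committed: {a=4, b=11, c=19, d=2}
Op 1: BEGIN: in_txn=True, pending={}
Op 2: UPDATE b=2 (pending; pending now {b=2})
Op 3: ROLLBACK: discarded pending ['b']; in_txn=False
Op 4: UPDATE a=8 (auto-commit; committed a=8)
Op 5: BEGIN: in_txn=True, pending={}
Op 6: UPDATE b=7 (pending; pending now {b=7})
Op 7: UPDATE c=28 (pending; pending now {b=7, c=28})
Op 8: ROLLBACK: discarded pending ['b', 'c']; in_txn=False
Op 9: UPDATE b=29 (auto-commit; committed b=29)
ROLLBACK at op 3 discards: ['b']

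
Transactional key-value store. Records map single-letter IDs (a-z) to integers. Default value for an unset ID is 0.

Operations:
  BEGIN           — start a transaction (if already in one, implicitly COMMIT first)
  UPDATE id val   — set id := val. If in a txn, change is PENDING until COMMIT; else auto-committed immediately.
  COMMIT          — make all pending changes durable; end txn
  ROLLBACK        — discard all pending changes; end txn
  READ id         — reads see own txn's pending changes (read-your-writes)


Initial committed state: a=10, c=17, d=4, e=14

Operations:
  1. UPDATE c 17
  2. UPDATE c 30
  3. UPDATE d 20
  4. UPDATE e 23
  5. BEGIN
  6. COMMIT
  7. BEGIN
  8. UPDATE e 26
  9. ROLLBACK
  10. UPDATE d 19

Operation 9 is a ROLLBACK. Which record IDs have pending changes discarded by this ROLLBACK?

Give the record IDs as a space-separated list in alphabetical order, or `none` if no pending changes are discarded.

Initial committed: {a=10, c=17, d=4, e=14}
Op 1: UPDATE c=17 (auto-commit; committed c=17)
Op 2: UPDATE c=30 (auto-commit; committed c=30)
Op 3: UPDATE d=20 (auto-commit; committed d=20)
Op 4: UPDATE e=23 (auto-commit; committed e=23)
Op 5: BEGIN: in_txn=True, pending={}
Op 6: COMMIT: merged [] into committed; committed now {a=10, c=30, d=20, e=23}
Op 7: BEGIN: in_txn=True, pending={}
Op 8: UPDATE e=26 (pending; pending now {e=26})
Op 9: ROLLBACK: discarded pending ['e']; in_txn=False
Op 10: UPDATE d=19 (auto-commit; committed d=19)
ROLLBACK at op 9 discards: ['e']

Answer: e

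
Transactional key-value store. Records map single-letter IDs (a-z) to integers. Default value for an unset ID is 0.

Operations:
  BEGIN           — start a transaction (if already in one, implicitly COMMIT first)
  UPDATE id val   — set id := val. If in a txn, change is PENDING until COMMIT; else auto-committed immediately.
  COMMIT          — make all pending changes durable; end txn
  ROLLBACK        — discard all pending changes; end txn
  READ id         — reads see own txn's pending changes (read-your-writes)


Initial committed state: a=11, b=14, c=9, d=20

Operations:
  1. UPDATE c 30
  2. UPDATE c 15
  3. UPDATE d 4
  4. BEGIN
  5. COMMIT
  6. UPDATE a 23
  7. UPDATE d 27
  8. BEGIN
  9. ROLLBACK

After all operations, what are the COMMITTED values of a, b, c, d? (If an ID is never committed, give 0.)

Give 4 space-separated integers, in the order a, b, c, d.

Initial committed: {a=11, b=14, c=9, d=20}
Op 1: UPDATE c=30 (auto-commit; committed c=30)
Op 2: UPDATE c=15 (auto-commit; committed c=15)
Op 3: UPDATE d=4 (auto-commit; committed d=4)
Op 4: BEGIN: in_txn=True, pending={}
Op 5: COMMIT: merged [] into committed; committed now {a=11, b=14, c=15, d=4}
Op 6: UPDATE a=23 (auto-commit; committed a=23)
Op 7: UPDATE d=27 (auto-commit; committed d=27)
Op 8: BEGIN: in_txn=True, pending={}
Op 9: ROLLBACK: discarded pending []; in_txn=False
Final committed: {a=23, b=14, c=15, d=27}

Answer: 23 14 15 27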